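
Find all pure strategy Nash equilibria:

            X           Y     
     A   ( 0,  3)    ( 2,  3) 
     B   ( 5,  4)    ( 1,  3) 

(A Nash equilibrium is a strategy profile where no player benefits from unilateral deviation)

Nash equilibrium: (A, Y), (B, X)

Work:
Best responses:
  P1 vs X: payoffs [0, 5] → best response B (payoff 5)
  P1 vs Y: payoffs [2, 1] → best response A (payoff 2)
  P2 vs A: payoffs [3, 3] → best response X/Y (payoff 3)
  P2 vs B: payoffs [4, 3] → best response X (payoff 4)
Mutual best responses: (A,Y), (B,X) → Nash equilibria.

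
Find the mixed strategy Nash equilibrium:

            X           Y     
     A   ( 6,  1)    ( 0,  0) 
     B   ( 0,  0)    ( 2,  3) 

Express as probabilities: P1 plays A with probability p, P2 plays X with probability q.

p = 0.75, q = 0.25

Work:
Find probabilities that make opponent indifferent:
P2 chooses q to make P1 indifferent between A and B
P1 chooses p to make P2 indifferent between X and Y
Mixed NE: P1 plays (A: 0.75, B: 0.25), P2 plays (X: 0.25, Y: 0.75)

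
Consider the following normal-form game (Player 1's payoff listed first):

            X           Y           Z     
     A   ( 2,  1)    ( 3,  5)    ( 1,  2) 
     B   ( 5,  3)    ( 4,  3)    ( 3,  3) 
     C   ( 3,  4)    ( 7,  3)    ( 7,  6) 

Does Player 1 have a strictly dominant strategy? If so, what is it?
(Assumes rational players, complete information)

No strictly dominant strategy exists for Player 1

Work:
A strategy strictly dominates another if it gives a strictly higher payoff against every opponent action. Compare each pair of P1's strategies column-by-column:
  A vs B: [2 vs 5, 3 vs 4, 1 vs 3] → A does not strictly dominate B (column X: 2 ≤ 5)
  A vs C: [2 vs 3, 3 vs 7, 1 vs 7] → A does not strictly dominate C (column X: 2 ≤ 3)
  B vs A: [5 vs 2, 4 vs 3, 3 vs 1] → B strictly dominates A
  B vs C: [5 vs 3, 4 vs 7, 3 vs 7] → B does not strictly dominate C (column Y: 4 ≤ 7)
  C vs A: [3 vs 2, 7 vs 3, 7 vs 1] → C strictly dominates A
  C vs B: [3 vs 5, 7 vs 4, 7 vs 3] → C does not strictly dominate B (column X: 3 ≤ 5)
No single strategy strictly dominates all others → no strictly dominant strategy.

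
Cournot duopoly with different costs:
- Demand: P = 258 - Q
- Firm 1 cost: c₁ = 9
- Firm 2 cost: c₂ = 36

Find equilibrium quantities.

q₁* = 92.0, q₂* = 65.0

Work:
Reaction: q₁ = (258 - 9 - q₂)/2
Reaction: q₂ = (258 - 36 - q₁)/2
Solve simultaneously:
q₁* = (258 - 2×9 + 36)/3 = 92.0
q₂* = (258 - 2×36 + 9)/3 = 65.0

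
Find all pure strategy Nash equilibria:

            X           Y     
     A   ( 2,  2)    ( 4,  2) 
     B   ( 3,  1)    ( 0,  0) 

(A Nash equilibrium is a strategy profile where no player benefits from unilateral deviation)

Nash equilibrium: (A, Y), (B, X)

Work:
Best responses:
  P1 vs X: payoffs [2, 3] → best response B (payoff 3)
  P1 vs Y: payoffs [4, 0] → best response A (payoff 4)
  P2 vs A: payoffs [2, 2] → best response X/Y (payoff 2)
  P2 vs B: payoffs [1, 0] → best response X (payoff 1)
Mutual best responses: (A,Y), (B,X) → Nash equilibria.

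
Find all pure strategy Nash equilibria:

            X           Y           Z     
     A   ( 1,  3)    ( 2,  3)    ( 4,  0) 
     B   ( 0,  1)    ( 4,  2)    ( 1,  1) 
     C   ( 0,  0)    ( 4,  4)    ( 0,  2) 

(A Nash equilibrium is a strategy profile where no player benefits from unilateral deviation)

Nash equilibrium: (A, X), (B, Y), (C, Y)

Work:
Best responses:
  P1 vs X: payoffs [1, 0, 0] → best response A (payoff 1)
  P1 vs Y: payoffs [2, 4, 4] → best response B/C (payoff 4)
  P1 vs Z: payoffs [4, 1, 0] → best response A (payoff 4)
  P2 vs A: payoffs [3, 3, 0] → best response X/Y (payoff 3)
  P2 vs B: payoffs [1, 2, 1] → best response Y (payoff 2)
  P2 vs C: payoffs [0, 4, 2] → best response Y (payoff 4)
Mutual best responses: (A,X), (B,Y), (C,Y) → Nash equilibria.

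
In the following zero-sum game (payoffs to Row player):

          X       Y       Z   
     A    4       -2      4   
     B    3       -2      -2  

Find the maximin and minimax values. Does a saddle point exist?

Maximin = -2, Minimax = -2, Saddle: True

Work:
Row minimums: [-2, -2] → maximin = -2
Column maximums: [4, -2, 4] → minimax = -2
Saddle point exists! Game value = -2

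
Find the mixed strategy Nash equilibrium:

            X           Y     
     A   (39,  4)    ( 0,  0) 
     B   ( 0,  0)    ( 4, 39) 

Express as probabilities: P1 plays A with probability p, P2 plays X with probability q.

p = 0.907, q = 0.093

Work:
Find probabilities that make opponent indifferent:
P2 chooses q to make P1 indifferent between A and B
P1 chooses p to make P2 indifferent between X and Y
Mixed NE: P1 plays (A: 0.907, B: 0.093), P2 plays (X: 0.093, Y: 0.907)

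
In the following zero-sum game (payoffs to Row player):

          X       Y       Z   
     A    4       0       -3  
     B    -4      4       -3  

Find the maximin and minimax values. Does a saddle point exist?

Maximin = -3, Minimax = -3, Saddle: True

Work:
Row minimums: [-3, -4] → maximin = -3
Column maximums: [4, 4, -3] → minimax = -3
Saddle point exists! Game value = -3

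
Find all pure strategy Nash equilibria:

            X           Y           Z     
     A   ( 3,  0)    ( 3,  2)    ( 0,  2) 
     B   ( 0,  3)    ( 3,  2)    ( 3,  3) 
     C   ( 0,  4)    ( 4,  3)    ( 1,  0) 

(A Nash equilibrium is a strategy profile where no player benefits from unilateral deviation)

Nash equilibrium: (B, Z)

Work:
Best responses:
  P1 vs X: payoffs [3, 0, 0] → best response A (payoff 3)
  P1 vs Y: payoffs [3, 3, 4] → best response C (payoff 4)
  P1 vs Z: payoffs [0, 3, 1] → best response B (payoff 3)
  P2 vs A: payoffs [0, 2, 2] → best response Y/Z (payoff 2)
  P2 vs B: payoffs [3, 2, 3] → best response X/Z (payoff 3)
  P2 vs C: payoffs [4, 3, 0] → best response X (payoff 4)
Mutual best responses: (B,Z) → Nash equilibria.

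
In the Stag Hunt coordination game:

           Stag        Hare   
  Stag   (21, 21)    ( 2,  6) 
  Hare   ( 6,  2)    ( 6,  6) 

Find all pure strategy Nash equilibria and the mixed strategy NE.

Pure NE: (Stag, Stag) and (Hare, Hare); Mixed NE: p = 0.2105, q = 0.2105

Work:
Check pure NE:
(Stag, Stag): (21, 21) - no unilateral deviation beneficial
(Hare, Hare): (6, 6) - no unilateral deviation beneficial
Mixed NE: P1 plays Stag with p = 0.2105, P2 plays Stag with q = 0.2105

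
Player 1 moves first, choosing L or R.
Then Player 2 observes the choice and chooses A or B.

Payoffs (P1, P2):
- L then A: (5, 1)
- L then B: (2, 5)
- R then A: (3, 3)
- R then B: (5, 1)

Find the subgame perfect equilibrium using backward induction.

P1 plays R, P2 plays B after L and A after R; Payoff (3, 3)

Work:
Backward induction:
After L: P2 chooses B → P1 gets 2
After R: P2 chooses A → P1 gets 3
P1 chooses R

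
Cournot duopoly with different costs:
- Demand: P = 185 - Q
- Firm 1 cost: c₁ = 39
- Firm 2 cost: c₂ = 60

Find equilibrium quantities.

q₁* = 55.67, q₂* = 34.67

Work:
Reaction: q₁ = (185 - 39 - q₂)/2
Reaction: q₂ = (185 - 60 - q₁)/2
Solve simultaneously:
q₁* = (185 - 2×39 + 60)/3 = 55.67
q₂* = (185 - 2×60 + 39)/3 = 34.67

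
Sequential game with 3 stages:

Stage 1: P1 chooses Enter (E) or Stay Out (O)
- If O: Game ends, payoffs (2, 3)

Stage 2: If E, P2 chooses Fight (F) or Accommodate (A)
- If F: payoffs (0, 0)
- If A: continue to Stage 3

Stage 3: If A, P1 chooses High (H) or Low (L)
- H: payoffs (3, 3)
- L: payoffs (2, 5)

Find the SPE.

SPE: (E, A, H); Outcome (3, 3)

Work:
Stage 3: P1 chooses H (3 vs 2)
Stage 2: P2: F->0, A->3 (anticipating H). Choose A
Stage 1: P1: O->2, E->3 (anticipating A, H). Choose E
SPE path: E -> A -> H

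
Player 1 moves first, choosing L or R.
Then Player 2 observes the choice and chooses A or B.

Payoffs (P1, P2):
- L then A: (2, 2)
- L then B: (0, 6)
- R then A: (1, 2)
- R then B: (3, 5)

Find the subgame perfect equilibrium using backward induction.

P1 plays R, P2 plays B after L and B after R; Payoff (3, 5)

Work:
Backward induction:
After L: P2 chooses B → P1 gets 0
After R: P2 chooses B → P1 gets 3
P1 chooses R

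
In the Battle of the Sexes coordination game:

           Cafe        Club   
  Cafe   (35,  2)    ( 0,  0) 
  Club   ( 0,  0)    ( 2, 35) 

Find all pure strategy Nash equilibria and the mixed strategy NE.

Pure NE: (Cafe, Cafe) and (Club, Club); Mixed NE: p = 0.9459, q = 0.0541

Work:
Check pure NE:
(Cafe, Cafe): (35, 2) - no unilateral deviation beneficial
(Club, Club): (2, 35) - no unilateral deviation beneficial
Mixed NE: P1 plays Cafe with p = 0.9459, P2 plays Cafe with q = 0.0541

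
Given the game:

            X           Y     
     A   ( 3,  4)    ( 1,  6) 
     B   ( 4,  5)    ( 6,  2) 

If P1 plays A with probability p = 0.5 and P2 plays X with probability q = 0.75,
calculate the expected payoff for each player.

E[P1] = 3.5, E[P2] = 4.375

Work:
E[P1] = p·q·π₁(A,X) + p·(1-q)·π₁(A,Y) + (1-p)·q·π₁(B,X) + (1-p)·(1-q)·π₁(B,Y)
= 0.5·0.75·3 + 0.5·0.25·1 + 0.5·0.75·4 + 0.5·0.25·6
= 3.5

E[P2] = 4.375 (similar calculation)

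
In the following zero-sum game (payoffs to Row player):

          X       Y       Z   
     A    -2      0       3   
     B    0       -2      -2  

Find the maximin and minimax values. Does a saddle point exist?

Maximin = -2, Minimax = 0, Saddle: False

Work:
Row minimums: [-2, -2] → maximin = -2
Column maximums: [0, 0, 3] → minimax = 0
No saddle point (maximin ≠ minimax). Mixed strategy needed.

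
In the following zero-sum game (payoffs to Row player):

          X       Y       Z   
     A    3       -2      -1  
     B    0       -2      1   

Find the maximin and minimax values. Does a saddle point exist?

Maximin = -2, Minimax = -2, Saddle: True

Work:
Row minimums: [-2, -2] → maximin = -2
Column maximums: [3, -2, 1] → minimax = -2
Saddle point exists! Game value = -2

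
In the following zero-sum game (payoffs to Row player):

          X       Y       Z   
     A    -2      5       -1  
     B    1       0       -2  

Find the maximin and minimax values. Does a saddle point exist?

Maximin = -2, Minimax = -1, Saddle: False

Work:
Row minimums: [-2, -2] → maximin = -2
Column maximums: [1, 5, -1] → minimax = -1
No saddle point (maximin ≠ minimax). Mixed strategy needed.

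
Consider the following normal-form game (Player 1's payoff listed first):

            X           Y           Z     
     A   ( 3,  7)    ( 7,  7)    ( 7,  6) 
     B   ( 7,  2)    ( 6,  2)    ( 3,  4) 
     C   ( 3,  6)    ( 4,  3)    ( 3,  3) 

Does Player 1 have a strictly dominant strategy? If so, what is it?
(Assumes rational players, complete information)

No strictly dominant strategy exists for Player 1

Work:
A strategy strictly dominates another if it gives a strictly higher payoff against every opponent action. Compare each pair of P1's strategies column-by-column:
  A vs B: [3 vs 7, 7 vs 6, 7 vs 3] → A does not strictly dominate B (column X: 3 ≤ 7)
  A vs C: [3 vs 3, 7 vs 4, 7 vs 3] → A does not strictly dominate C (column X: 3 ≤ 3)
  B vs A: [7 vs 3, 6 vs 7, 3 vs 7] → B does not strictly dominate A (column Y: 6 ≤ 7)
  B vs C: [7 vs 3, 6 vs 4, 3 vs 3] → B does not strictly dominate C (column Z: 3 ≤ 3)
  C vs A: [3 vs 3, 4 vs 7, 3 vs 7] → C does not strictly dominate A (column X: 3 ≤ 3)
  C vs B: [3 vs 7, 4 vs 6, 3 vs 3] → C does not strictly dominate B (column X: 3 ≤ 7)
No single strategy strictly dominates all others → no strictly dominant strategy.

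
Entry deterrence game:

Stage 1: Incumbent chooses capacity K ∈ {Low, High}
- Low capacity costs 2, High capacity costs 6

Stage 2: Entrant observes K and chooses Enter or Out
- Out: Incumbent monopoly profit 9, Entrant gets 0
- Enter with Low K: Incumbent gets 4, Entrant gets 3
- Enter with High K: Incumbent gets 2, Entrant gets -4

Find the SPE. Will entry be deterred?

SPE: (High, Enter|Low, Out|High); Entry deterred. Incumbent net profit = 3

Work:
After Low K: Entrant enters (3 > 0)
After High K: Entrant stays out (-4 < 0)
Incumbent: Low → 4−2=2, High → 9−6=3
Incumbent chooses High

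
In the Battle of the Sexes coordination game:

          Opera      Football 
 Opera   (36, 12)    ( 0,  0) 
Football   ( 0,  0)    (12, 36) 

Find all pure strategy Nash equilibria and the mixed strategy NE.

Pure NE: (Opera, Opera) and (Football, Football); Mixed NE: p = 0.75, q = 0.25

Work:
Check pure NE:
(Opera, Opera): (36, 12) - no unilateral deviation beneficial
(Football, Football): (12, 36) - no unilateral deviation beneficial
Mixed NE: P1 plays Opera with p = 0.75, P2 plays Opera with q = 0.25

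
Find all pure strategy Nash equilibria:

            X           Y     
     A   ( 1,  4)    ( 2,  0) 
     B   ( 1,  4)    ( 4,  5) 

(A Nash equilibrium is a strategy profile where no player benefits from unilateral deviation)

Nash equilibrium: (A, X), (B, Y)

Work:
Best responses:
  P1 vs X: payoffs [1, 1] → best response A/B (payoff 1)
  P1 vs Y: payoffs [2, 4] → best response B (payoff 4)
  P2 vs A: payoffs [4, 0] → best response X (payoff 4)
  P2 vs B: payoffs [4, 5] → best response Y (payoff 5)
Mutual best responses: (A,X), (B,Y) → Nash equilibria.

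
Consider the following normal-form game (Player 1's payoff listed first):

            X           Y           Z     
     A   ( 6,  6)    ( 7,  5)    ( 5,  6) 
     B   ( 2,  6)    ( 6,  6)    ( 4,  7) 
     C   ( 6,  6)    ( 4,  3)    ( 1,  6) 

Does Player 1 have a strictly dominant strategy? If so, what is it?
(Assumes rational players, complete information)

No strictly dominant strategy exists for Player 1

Work:
A strategy strictly dominates another if it gives a strictly higher payoff against every opponent action. Compare each pair of P1's strategies column-by-column:
  A vs B: [6 vs 2, 7 vs 6, 5 vs 4] → A strictly dominates B
  A vs C: [6 vs 6, 7 vs 4, 5 vs 1] → A does not strictly dominate C (column X: 6 ≤ 6)
  B vs A: [2 vs 6, 6 vs 7, 4 vs 5] → B does not strictly dominate A (column X: 2 ≤ 6)
  B vs C: [2 vs 6, 6 vs 4, 4 vs 1] → B does not strictly dominate C (column X: 2 ≤ 6)
  C vs A: [6 vs 6, 4 vs 7, 1 vs 5] → C does not strictly dominate A (column X: 6 ≤ 6)
  C vs B: [6 vs 2, 4 vs 6, 1 vs 4] → C does not strictly dominate B (column Y: 4 ≤ 6)
No single strategy strictly dominates all others → no strictly dominant strategy.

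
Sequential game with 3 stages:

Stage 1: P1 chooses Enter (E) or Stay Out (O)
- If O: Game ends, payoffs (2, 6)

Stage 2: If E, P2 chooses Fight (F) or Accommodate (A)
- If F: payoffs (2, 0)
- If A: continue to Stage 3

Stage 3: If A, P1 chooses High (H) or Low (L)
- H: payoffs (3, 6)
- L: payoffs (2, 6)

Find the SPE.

SPE: (E, A, H); Outcome (3, 6)

Work:
Stage 3: P1 chooses H (3 vs 2)
Stage 2: P2: F->0, A->6 (anticipating H). Choose A
Stage 1: P1: O->2, E->3 (anticipating A, H). Choose E
SPE path: E -> A -> H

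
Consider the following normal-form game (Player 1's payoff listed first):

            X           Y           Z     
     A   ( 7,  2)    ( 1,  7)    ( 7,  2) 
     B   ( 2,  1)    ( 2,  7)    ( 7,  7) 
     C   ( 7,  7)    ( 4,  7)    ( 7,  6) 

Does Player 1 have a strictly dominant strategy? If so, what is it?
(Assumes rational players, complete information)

No strictly dominant strategy exists for Player 1

Work:
A strategy strictly dominates another if it gives a strictly higher payoff against every opponent action. Compare each pair of P1's strategies column-by-column:
  A vs B: [7 vs 2, 1 vs 2, 7 vs 7] → A does not strictly dominate B (column Y: 1 ≤ 2)
  A vs C: [7 vs 7, 1 vs 4, 7 vs 7] → A does not strictly dominate C (column X: 7 ≤ 7)
  B vs A: [2 vs 7, 2 vs 1, 7 vs 7] → B does not strictly dominate A (column X: 2 ≤ 7)
  B vs C: [2 vs 7, 2 vs 4, 7 vs 7] → B does not strictly dominate C (column X: 2 ≤ 7)
  C vs A: [7 vs 7, 4 vs 1, 7 vs 7] → C does not strictly dominate A (column X: 7 ≤ 7)
  C vs B: [7 vs 2, 4 vs 2, 7 vs 7] → C does not strictly dominate B (column Z: 7 ≤ 7)
No single strategy strictly dominates all others → no strictly dominant strategy.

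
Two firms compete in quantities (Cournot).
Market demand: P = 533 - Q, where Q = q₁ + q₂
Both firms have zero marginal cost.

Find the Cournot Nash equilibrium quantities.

q₁* = q₂* = 177.67; P* = 177.67

Work:
Profit: π_i = P·q_i = (a - q_i - q_j)·q_i
FOC: ∂π_i/∂q_i = a - 2q_i - q_j = 0
Reaction function: q_i = (533 - q_j)/2
Symmetry: q* = 533/3 = 177.67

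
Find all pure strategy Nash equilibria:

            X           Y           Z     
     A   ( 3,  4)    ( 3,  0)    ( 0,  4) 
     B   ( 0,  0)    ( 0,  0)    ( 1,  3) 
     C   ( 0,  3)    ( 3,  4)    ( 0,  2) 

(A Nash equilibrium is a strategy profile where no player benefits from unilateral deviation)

Nash equilibrium: (A, X), (B, Z), (C, Y)

Work:
Best responses:
  P1 vs X: payoffs [3, 0, 0] → best response A (payoff 3)
  P1 vs Y: payoffs [3, 0, 3] → best response A/C (payoff 3)
  P1 vs Z: payoffs [0, 1, 0] → best response B (payoff 1)
  P2 vs A: payoffs [4, 0, 4] → best response X/Z (payoff 4)
  P2 vs B: payoffs [0, 0, 3] → best response Z (payoff 3)
  P2 vs C: payoffs [3, 4, 2] → best response Y (payoff 4)
Mutual best responses: (A,X), (B,Z), (C,Y) → Nash equilibria.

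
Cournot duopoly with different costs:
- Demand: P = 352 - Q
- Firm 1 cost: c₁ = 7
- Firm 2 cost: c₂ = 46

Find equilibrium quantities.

q₁* = 128.0, q₂* = 89.0

Work:
Reaction: q₁ = (352 - 7 - q₂)/2
Reaction: q₂ = (352 - 46 - q₁)/2
Solve simultaneously:
q₁* = (352 - 2×7 + 46)/3 = 128.0
q₂* = (352 - 2×46 + 7)/3 = 89.0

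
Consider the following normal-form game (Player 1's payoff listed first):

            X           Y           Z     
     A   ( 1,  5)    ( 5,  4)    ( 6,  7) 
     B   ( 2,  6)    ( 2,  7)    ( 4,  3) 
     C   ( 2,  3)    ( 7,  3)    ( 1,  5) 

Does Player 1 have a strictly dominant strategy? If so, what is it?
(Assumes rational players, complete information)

No strictly dominant strategy exists for Player 1

Work:
A strategy strictly dominates another if it gives a strictly higher payoff against every opponent action. Compare each pair of P1's strategies column-by-column:
  A vs B: [1 vs 2, 5 vs 2, 6 vs 4] → A does not strictly dominate B (column X: 1 ≤ 2)
  A vs C: [1 vs 2, 5 vs 7, 6 vs 1] → A does not strictly dominate C (column X: 1 ≤ 2)
  B vs A: [2 vs 1, 2 vs 5, 4 vs 6] → B does not strictly dominate A (column Y: 2 ≤ 5)
  B vs C: [2 vs 2, 2 vs 7, 4 vs 1] → B does not strictly dominate C (column X: 2 ≤ 2)
  C vs A: [2 vs 1, 7 vs 5, 1 vs 6] → C does not strictly dominate A (column Z: 1 ≤ 6)
  C vs B: [2 vs 2, 7 vs 2, 1 vs 4] → C does not strictly dominate B (column X: 2 ≤ 2)
No single strategy strictly dominates all others → no strictly dominant strategy.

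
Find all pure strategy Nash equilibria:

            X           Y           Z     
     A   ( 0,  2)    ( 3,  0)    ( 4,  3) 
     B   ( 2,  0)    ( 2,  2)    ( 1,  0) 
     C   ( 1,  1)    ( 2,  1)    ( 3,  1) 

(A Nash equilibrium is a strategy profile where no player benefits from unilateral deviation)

Nash equilibrium: (A, Z)

Work:
Best responses:
  P1 vs X: payoffs [0, 2, 1] → best response B (payoff 2)
  P1 vs Y: payoffs [3, 2, 2] → best response A (payoff 3)
  P1 vs Z: payoffs [4, 1, 3] → best response A (payoff 4)
  P2 vs A: payoffs [2, 0, 3] → best response Z (payoff 3)
  P2 vs B: payoffs [0, 2, 0] → best response Y (payoff 2)
  P2 vs C: payoffs [1, 1, 1] → best response X/Y/Z (payoff 1)
Mutual best responses: (A,Z) → Nash equilibria.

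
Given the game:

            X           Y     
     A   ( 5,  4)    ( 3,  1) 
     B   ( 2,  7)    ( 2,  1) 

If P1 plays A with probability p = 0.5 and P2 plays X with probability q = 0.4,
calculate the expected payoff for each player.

E[P1] = 2.9, E[P2] = 2.8

Work:
E[P1] = p·q·π₁(A,X) + p·(1-q)·π₁(A,Y) + (1-p)·q·π₁(B,X) + (1-p)·(1-q)·π₁(B,Y)
= 0.5·0.4·5 + 0.5·0.6·3 + 0.5·0.4·2 + 0.5·0.6·2
= 2.9

E[P2] = 2.8 (similar calculation)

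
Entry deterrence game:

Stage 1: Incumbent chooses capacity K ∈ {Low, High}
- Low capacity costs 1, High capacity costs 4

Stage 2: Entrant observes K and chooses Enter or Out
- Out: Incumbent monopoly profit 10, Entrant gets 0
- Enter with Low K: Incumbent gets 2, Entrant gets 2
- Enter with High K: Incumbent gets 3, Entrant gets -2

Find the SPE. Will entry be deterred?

SPE: (High, Enter|Low, Out|High); Entry deterred. Incumbent net profit = 6

Work:
After Low K: Entrant enters (2 > 0)
After High K: Entrant stays out (-2 < 0)
Incumbent: Low → 2−1=1, High → 10−4=6
Incumbent chooses High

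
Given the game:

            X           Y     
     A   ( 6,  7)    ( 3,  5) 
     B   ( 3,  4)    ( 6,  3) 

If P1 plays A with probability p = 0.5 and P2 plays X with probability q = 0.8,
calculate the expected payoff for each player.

E[P1] = 4.5, E[P2] = 5.2

Work:
E[P1] = p·q·π₁(A,X) + p·(1-q)·π₁(A,Y) + (1-p)·q·π₁(B,X) + (1-p)·(1-q)·π₁(B,Y)
= 0.5·0.8·6 + 0.5·0.2·3 + 0.5·0.8·3 + 0.5·0.2·6
= 4.5

E[P2] = 5.2 (similar calculation)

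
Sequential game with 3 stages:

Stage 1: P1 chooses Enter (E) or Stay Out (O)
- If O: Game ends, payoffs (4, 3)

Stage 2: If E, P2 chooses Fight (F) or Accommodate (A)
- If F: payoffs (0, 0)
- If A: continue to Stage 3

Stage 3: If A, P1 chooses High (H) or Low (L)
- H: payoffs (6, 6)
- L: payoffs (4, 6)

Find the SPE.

SPE: (E, A, H); Outcome (6, 6)

Work:
Stage 3: P1 chooses H (6 vs 4)
Stage 2: P2: F->0, A->6 (anticipating H). Choose A
Stage 1: P1: O->4, E->6 (anticipating A, H). Choose E
SPE path: E -> A -> H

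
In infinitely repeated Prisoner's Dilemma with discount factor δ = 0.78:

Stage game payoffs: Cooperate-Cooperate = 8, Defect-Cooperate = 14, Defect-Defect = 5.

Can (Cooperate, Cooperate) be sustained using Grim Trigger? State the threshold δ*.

δ* = 0.6667; since δ = 0.78 ≥ 0.6667, cooperation can be sustained

Work:
For Grim Trigger:
Cooperate forever: 8/(1-δ)
Defect then punished: 14 + 5·δ/(1-δ)
Need: 8/(1-δ) ≥ 14 + 5·δ/(1-δ)
Solving: δ ≥ (T-R)/(T-P) = (14-8)/(14-5) = 0.6667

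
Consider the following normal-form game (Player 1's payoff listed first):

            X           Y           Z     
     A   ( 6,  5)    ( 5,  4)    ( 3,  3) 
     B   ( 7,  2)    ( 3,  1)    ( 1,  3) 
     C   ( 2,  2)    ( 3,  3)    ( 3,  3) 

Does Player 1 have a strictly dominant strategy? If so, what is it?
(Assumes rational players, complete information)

No strictly dominant strategy exists for Player 1

Work:
A strategy strictly dominates another if it gives a strictly higher payoff against every opponent action. Compare each pair of P1's strategies column-by-column:
  A vs B: [6 vs 7, 5 vs 3, 3 vs 1] → A does not strictly dominate B (column X: 6 ≤ 7)
  A vs C: [6 vs 2, 5 vs 3, 3 vs 3] → A does not strictly dominate C (column Z: 3 ≤ 3)
  B vs A: [7 vs 6, 3 vs 5, 1 vs 3] → B does not strictly dominate A (column Y: 3 ≤ 5)
  B vs C: [7 vs 2, 3 vs 3, 1 vs 3] → B does not strictly dominate C (column Y: 3 ≤ 3)
  C vs A: [2 vs 6, 3 vs 5, 3 vs 3] → C does not strictly dominate A (column X: 2 ≤ 6)
  C vs B: [2 vs 7, 3 vs 3, 3 vs 1] → C does not strictly dominate B (column X: 2 ≤ 7)
No single strategy strictly dominates all others → no strictly dominant strategy.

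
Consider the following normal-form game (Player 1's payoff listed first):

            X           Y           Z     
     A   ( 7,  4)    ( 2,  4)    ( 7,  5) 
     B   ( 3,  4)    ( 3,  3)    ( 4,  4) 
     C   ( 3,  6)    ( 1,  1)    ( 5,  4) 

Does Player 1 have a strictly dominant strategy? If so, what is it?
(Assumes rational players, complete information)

No strictly dominant strategy exists for Player 1

Work:
A strategy strictly dominates another if it gives a strictly higher payoff against every opponent action. Compare each pair of P1's strategies column-by-column:
  A vs B: [7 vs 3, 2 vs 3, 7 vs 4] → A does not strictly dominate B (column Y: 2 ≤ 3)
  A vs C: [7 vs 3, 2 vs 1, 7 vs 5] → A strictly dominates C
  B vs A: [3 vs 7, 3 vs 2, 4 vs 7] → B does not strictly dominate A (column X: 3 ≤ 7)
  B vs C: [3 vs 3, 3 vs 1, 4 vs 5] → B does not strictly dominate C (column X: 3 ≤ 3)
  C vs A: [3 vs 7, 1 vs 2, 5 vs 7] → C does not strictly dominate A (column X: 3 ≤ 7)
  C vs B: [3 vs 3, 1 vs 3, 5 vs 4] → C does not strictly dominate B (column X: 3 ≤ 3)
No single strategy strictly dominates all others → no strictly dominant strategy.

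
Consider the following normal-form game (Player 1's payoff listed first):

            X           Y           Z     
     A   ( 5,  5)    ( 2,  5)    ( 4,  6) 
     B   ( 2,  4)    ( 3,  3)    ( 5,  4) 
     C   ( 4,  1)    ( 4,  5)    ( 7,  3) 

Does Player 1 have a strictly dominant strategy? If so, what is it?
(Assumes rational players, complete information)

No strictly dominant strategy exists for Player 1

Work:
A strategy strictly dominates another if it gives a strictly higher payoff against every opponent action. Compare each pair of P1's strategies column-by-column:
  A vs B: [5 vs 2, 2 vs 3, 4 vs 5] → A does not strictly dominate B (column Y: 2 ≤ 3)
  A vs C: [5 vs 4, 2 vs 4, 4 vs 7] → A does not strictly dominate C (column Y: 2 ≤ 4)
  B vs A: [2 vs 5, 3 vs 2, 5 vs 4] → B does not strictly dominate A (column X: 2 ≤ 5)
  B vs C: [2 vs 4, 3 vs 4, 5 vs 7] → B does not strictly dominate C (column X: 2 ≤ 4)
  C vs A: [4 vs 5, 4 vs 2, 7 vs 4] → C does not strictly dominate A (column X: 4 ≤ 5)
  C vs B: [4 vs 2, 4 vs 3, 7 vs 5] → C strictly dominates B
No single strategy strictly dominates all others → no strictly dominant strategy.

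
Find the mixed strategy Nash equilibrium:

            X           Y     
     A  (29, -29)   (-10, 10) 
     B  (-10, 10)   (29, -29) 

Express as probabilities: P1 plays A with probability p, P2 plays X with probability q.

p = 0.5, q = 0.5

Work:
Find probabilities that make opponent indifferent:
P2 chooses q to make P1 indifferent between A and B
P1 chooses p to make P2 indifferent between X and Y
Mixed NE: P1 plays (A: 0.5, B: 0.5), P2 plays (X: 0.5, Y: 0.5)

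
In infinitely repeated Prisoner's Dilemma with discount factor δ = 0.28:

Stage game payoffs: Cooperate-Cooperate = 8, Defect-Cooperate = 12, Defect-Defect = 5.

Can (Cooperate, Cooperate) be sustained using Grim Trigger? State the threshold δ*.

δ* = 0.5714; since δ = 0.28 < 0.5714, cooperation cannot be sustained

Work:
For Grim Trigger:
Cooperate forever: 8/(1-δ)
Defect then punished: 12 + 5·δ/(1-δ)
Need: 8/(1-δ) ≥ 12 + 5·δ/(1-δ)
Solving: δ ≥ (T-R)/(T-P) = (12-8)/(12-5) = 0.5714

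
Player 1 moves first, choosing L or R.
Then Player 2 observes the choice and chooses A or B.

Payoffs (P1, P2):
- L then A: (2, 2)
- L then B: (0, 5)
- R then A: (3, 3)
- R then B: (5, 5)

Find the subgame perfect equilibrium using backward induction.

P1 plays R, P2 plays B after L and B after R; Payoff (5, 5)

Work:
Backward induction:
After L: P2 chooses B → P1 gets 0
After R: P2 chooses B → P1 gets 5
P1 chooses R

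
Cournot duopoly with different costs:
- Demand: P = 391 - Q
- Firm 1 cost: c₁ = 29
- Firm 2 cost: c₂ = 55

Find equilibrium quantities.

q₁* = 129.33, q₂* = 103.33

Work:
Reaction: q₁ = (391 - 29 - q₂)/2
Reaction: q₂ = (391 - 55 - q₁)/2
Solve simultaneously:
q₁* = (391 - 2×29 + 55)/3 = 129.33
q₂* = (391 - 2×55 + 29)/3 = 103.33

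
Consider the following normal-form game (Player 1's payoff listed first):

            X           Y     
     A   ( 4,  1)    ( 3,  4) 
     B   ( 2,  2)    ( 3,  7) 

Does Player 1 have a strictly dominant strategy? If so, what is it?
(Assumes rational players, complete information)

No strictly dominant strategy exists for Player 1

Work:
A strategy strictly dominates another if it gives a strictly higher payoff against every opponent action. Compare each pair of P1's strategies column-by-column:
  A vs B: [4 vs 2, 3 vs 3] → A does not strictly dominate B (column Y: 3 ≤ 3)
  B vs A: [2 vs 4, 3 vs 3] → B does not strictly dominate A (column X: 2 ≤ 4)
No single strategy strictly dominates all others → no strictly dominant strategy.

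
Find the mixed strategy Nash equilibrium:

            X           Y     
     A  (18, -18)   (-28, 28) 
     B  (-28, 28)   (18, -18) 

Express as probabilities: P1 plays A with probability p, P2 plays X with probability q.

p = 0.5, q = 0.5

Work:
Find probabilities that make opponent indifferent:
P2 chooses q to make P1 indifferent between A and B
P1 chooses p to make P2 indifferent between X and Y
Mixed NE: P1 plays (A: 0.5, B: 0.5), P2 plays (X: 0.5, Y: 0.5)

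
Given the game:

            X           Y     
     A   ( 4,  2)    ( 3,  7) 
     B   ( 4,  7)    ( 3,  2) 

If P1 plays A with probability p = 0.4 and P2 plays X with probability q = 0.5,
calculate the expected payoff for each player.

E[P1] = 3.5, E[P2] = 4.5

Work:
E[P1] = p·q·π₁(A,X) + p·(1-q)·π₁(A,Y) + (1-p)·q·π₁(B,X) + (1-p)·(1-q)·π₁(B,Y)
= 0.4·0.5·4 + 0.4·0.5·3 + 0.6·0.5·4 + 0.6·0.5·3
= 3.5

E[P2] = 4.5 (similar calculation)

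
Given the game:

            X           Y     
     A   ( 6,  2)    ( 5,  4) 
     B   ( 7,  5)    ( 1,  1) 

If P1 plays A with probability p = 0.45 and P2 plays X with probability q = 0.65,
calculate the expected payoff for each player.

E[P1] = 5.2375, E[P2] = 3.195

Work:
E[P1] = p·q·π₁(A,X) + p·(1-q)·π₁(A,Y) + (1-p)·q·π₁(B,X) + (1-p)·(1-q)·π₁(B,Y)
= 0.45·0.65·6 + 0.45·0.35·5 + 0.55·0.65·7 + 0.55·0.35·1
= 5.2375

E[P2] = 3.195 (similar calculation)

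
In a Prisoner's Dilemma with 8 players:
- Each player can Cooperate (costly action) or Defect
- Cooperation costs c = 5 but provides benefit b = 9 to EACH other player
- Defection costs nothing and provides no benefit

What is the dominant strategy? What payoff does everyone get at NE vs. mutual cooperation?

Dominant: Defect; NE payoff = 0; Coop payoff = 58

Work:
Defect dominates (saves cost c = 5, benefit to others is external)
NE: All defect → everyone gets 0
If all cooperate: each receives (7)×9 - 5 = 58
Social dilemma: 58 > 0 but NE gives 0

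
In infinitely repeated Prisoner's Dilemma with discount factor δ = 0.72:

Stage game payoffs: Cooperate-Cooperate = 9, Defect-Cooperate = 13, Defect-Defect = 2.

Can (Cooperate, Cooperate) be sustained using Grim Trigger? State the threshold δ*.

δ* = 0.3636; since δ = 0.72 ≥ 0.3636, cooperation can be sustained

Work:
For Grim Trigger:
Cooperate forever: 9/(1-δ)
Defect then punished: 13 + 2·δ/(1-δ)
Need: 9/(1-δ) ≥ 13 + 2·δ/(1-δ)
Solving: δ ≥ (T-R)/(T-P) = (13-9)/(13-2) = 0.3636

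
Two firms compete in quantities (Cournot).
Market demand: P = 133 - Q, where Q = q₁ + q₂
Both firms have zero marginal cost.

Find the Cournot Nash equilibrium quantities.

q₁* = q₂* = 44.33; P* = 44.33

Work:
Profit: π_i = P·q_i = (a - q_i - q_j)·q_i
FOC: ∂π_i/∂q_i = a - 2q_i - q_j = 0
Reaction function: q_i = (133 - q_j)/2
Symmetry: q* = 133/3 = 44.33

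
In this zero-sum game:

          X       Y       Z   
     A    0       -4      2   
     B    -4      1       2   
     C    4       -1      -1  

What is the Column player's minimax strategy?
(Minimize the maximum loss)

Column should play Y, value = 1

Work:
Column player minimizes Row's maximum payoff:
Column X: max payoff to Row = 4
Column Y: max payoff to Row = 1
Column Z: max payoff to Row = 2
Minimum is 1, achieved by column Y.
Minimax strategy: Y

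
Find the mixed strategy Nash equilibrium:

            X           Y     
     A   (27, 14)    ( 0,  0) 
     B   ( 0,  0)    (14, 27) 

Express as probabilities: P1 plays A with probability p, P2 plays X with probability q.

p = 0.6585, q = 0.3415

Work:
Find probabilities that make opponent indifferent:
P2 chooses q to make P1 indifferent between A and B
P1 chooses p to make P2 indifferent between X and Y
Mixed NE: P1 plays (A: 0.6585, B: 0.3415), P2 plays (X: 0.3415, Y: 0.6585)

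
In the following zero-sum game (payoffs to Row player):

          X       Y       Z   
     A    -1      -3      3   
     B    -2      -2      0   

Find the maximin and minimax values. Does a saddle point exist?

Maximin = -2, Minimax = -2, Saddle: True

Work:
Row minimums: [-3, -2] → maximin = -2
Column maximums: [-1, -2, 3] → minimax = -2
Saddle point exists! Game value = -2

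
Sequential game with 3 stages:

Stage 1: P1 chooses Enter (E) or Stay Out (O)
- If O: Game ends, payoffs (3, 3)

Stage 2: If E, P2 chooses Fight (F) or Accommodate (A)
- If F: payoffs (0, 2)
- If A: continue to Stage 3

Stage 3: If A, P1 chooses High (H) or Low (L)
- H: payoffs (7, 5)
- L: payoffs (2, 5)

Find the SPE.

SPE: (E, A, H); Outcome (7, 5)

Work:
Stage 3: P1 chooses H (7 vs 2)
Stage 2: P2: F->2, A->5 (anticipating H). Choose A
Stage 1: P1: O->3, E->7 (anticipating A, H). Choose E
SPE path: E -> A -> H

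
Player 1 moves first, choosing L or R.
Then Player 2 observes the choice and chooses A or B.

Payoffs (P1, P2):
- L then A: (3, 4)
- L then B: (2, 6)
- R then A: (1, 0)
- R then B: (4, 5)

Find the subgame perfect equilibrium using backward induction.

P1 plays R, P2 plays B after L and B after R; Payoff (4, 5)

Work:
Backward induction:
After L: P2 chooses B → P1 gets 2
After R: P2 chooses B → P1 gets 4
P1 chooses R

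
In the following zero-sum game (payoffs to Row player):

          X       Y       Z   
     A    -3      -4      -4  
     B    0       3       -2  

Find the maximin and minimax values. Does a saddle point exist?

Maximin = -2, Minimax = -2, Saddle: True

Work:
Row minimums: [-4, -2] → maximin = -2
Column maximums: [0, 3, -2] → minimax = -2
Saddle point exists! Game value = -2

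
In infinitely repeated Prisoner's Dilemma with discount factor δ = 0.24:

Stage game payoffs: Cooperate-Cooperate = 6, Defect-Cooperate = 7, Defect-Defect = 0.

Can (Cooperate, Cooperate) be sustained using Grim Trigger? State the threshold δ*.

δ* = 0.1429; since δ = 0.24 ≥ 0.1429, cooperation can be sustained

Work:
For Grim Trigger:
Cooperate forever: 6/(1-δ)
Defect then punished: 7 + 0·δ/(1-δ)
Need: 6/(1-δ) ≥ 7 + 0·δ/(1-δ)
Solving: δ ≥ (T-R)/(T-P) = (7-6)/(7-0) = 0.1429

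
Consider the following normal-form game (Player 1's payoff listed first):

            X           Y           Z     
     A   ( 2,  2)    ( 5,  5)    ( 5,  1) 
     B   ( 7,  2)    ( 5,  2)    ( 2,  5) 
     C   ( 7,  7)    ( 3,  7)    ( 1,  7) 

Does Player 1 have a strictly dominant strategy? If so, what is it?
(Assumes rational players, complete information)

No strictly dominant strategy exists for Player 1

Work:
A strategy strictly dominates another if it gives a strictly higher payoff against every opponent action. Compare each pair of P1's strategies column-by-column:
  A vs B: [2 vs 7, 5 vs 5, 5 vs 2] → A does not strictly dominate B (column X: 2 ≤ 7)
  A vs C: [2 vs 7, 5 vs 3, 5 vs 1] → A does not strictly dominate C (column X: 2 ≤ 7)
  B vs A: [7 vs 2, 5 vs 5, 2 vs 5] → B does not strictly dominate A (column Y: 5 ≤ 5)
  B vs C: [7 vs 7, 5 vs 3, 2 vs 1] → B does not strictly dominate C (column X: 7 ≤ 7)
  C vs A: [7 vs 2, 3 vs 5, 1 vs 5] → C does not strictly dominate A (column Y: 3 ≤ 5)
  C vs B: [7 vs 7, 3 vs 5, 1 vs 2] → C does not strictly dominate B (column X: 7 ≤ 7)
No single strategy strictly dominates all others → no strictly dominant strategy.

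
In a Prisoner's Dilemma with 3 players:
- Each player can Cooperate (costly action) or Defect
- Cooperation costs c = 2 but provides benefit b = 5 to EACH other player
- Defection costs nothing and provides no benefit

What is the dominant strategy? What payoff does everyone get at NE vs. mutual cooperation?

Dominant: Defect; NE payoff = 0; Coop payoff = 8

Work:
Defect dominates (saves cost c = 2, benefit to others is external)
NE: All defect → everyone gets 0
If all cooperate: each receives (2)×5 - 2 = 8
Social dilemma: 8 > 0 but NE gives 0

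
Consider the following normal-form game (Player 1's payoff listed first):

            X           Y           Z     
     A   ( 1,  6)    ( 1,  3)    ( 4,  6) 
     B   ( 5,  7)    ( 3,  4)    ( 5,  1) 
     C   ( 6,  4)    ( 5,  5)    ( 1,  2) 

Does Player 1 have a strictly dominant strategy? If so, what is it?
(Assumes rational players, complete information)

No strictly dominant strategy exists for Player 1

Work:
A strategy strictly dominates another if it gives a strictly higher payoff against every opponent action. Compare each pair of P1's strategies column-by-column:
  A vs B: [1 vs 5, 1 vs 3, 4 vs 5] → A does not strictly dominate B (column X: 1 ≤ 5)
  A vs C: [1 vs 6, 1 vs 5, 4 vs 1] → A does not strictly dominate C (column X: 1 ≤ 6)
  B vs A: [5 vs 1, 3 vs 1, 5 vs 4] → B strictly dominates A
  B vs C: [5 vs 6, 3 vs 5, 5 vs 1] → B does not strictly dominate C (column X: 5 ≤ 6)
  C vs A: [6 vs 1, 5 vs 1, 1 vs 4] → C does not strictly dominate A (column Z: 1 ≤ 4)
  C vs B: [6 vs 5, 5 vs 3, 1 vs 5] → C does not strictly dominate B (column Z: 1 ≤ 5)
No single strategy strictly dominates all others → no strictly dominant strategy.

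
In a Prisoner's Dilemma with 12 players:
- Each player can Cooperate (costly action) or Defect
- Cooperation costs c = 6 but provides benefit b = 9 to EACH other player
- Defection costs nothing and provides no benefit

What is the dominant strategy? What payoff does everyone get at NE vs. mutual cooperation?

Dominant: Defect; NE payoff = 0; Coop payoff = 93

Work:
Defect dominates (saves cost c = 6, benefit to others is external)
NE: All defect → everyone gets 0
If all cooperate: each receives (11)×9 - 6 = 93
Social dilemma: 93 > 0 but NE gives 0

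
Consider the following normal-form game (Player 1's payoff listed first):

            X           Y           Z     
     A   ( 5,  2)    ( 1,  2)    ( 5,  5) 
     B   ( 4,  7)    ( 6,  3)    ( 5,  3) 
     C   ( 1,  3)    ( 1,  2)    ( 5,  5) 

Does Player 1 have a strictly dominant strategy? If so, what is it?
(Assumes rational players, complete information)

No strictly dominant strategy exists for Player 1

Work:
A strategy strictly dominates another if it gives a strictly higher payoff against every opponent action. Compare each pair of P1's strategies column-by-column:
  A vs B: [5 vs 4, 1 vs 6, 5 vs 5] → A does not strictly dominate B (column Y: 1 ≤ 6)
  A vs C: [5 vs 1, 1 vs 1, 5 vs 5] → A does not strictly dominate C (column Y: 1 ≤ 1)
  B vs A: [4 vs 5, 6 vs 1, 5 vs 5] → B does not strictly dominate A (column X: 4 ≤ 5)
  B vs C: [4 vs 1, 6 vs 1, 5 vs 5] → B does not strictly dominate C (column Z: 5 ≤ 5)
  C vs A: [1 vs 5, 1 vs 1, 5 vs 5] → C does not strictly dominate A (column X: 1 ≤ 5)
  C vs B: [1 vs 4, 1 vs 6, 5 vs 5] → C does not strictly dominate B (column X: 1 ≤ 4)
No single strategy strictly dominates all others → no strictly dominant strategy.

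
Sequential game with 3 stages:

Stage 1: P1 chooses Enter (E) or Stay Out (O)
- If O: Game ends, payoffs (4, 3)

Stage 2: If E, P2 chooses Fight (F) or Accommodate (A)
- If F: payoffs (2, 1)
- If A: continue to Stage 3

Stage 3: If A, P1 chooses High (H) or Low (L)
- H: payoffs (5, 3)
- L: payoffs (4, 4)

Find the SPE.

SPE: (E, A, H); Outcome (5, 3)

Work:
Stage 3: P1 chooses H (5 vs 4)
Stage 2: P2: F->1, A->3 (anticipating H). Choose A
Stage 1: P1: O->4, E->5 (anticipating A, H). Choose E
SPE path: E -> A -> H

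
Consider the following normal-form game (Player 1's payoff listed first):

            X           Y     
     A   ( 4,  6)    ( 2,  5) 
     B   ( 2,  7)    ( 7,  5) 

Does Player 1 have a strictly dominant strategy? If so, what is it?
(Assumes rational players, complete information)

No strictly dominant strategy exists for Player 1

Work:
A strategy strictly dominates another if it gives a strictly higher payoff against every opponent action. Compare each pair of P1's strategies column-by-column:
  A vs B: [4 vs 2, 2 vs 7] → A does not strictly dominate B (column Y: 2 ≤ 7)
  B vs A: [2 vs 4, 7 vs 2] → B does not strictly dominate A (column X: 2 ≤ 4)
No single strategy strictly dominates all others → no strictly dominant strategy.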